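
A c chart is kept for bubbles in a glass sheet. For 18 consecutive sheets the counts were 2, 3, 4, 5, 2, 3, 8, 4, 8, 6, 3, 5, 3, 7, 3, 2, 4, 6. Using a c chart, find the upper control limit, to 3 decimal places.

10.578

c̄ = (2 + 3 + 4 + 5 + 2 + 3 + 8 + 4 + 8 + 6 + 3 + 5 + 3 + 7 + 3 + 2 + 4 + 6) / 18 = 78 / 18 = 4.3333
UCL = c̄ + 3√c̄ = 4.3333 + 3 × √4.3333 = 4.3333 + 3 × 2.0817 = 10.5783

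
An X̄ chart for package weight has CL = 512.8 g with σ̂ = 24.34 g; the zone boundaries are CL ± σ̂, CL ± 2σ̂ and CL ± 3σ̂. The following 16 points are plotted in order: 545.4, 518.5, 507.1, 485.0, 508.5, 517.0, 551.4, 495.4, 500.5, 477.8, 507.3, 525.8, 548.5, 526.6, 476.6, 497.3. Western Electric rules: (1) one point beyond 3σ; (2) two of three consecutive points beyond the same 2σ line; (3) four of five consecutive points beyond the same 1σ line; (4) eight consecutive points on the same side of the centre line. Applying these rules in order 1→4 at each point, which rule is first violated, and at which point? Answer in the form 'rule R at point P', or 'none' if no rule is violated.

Zone of each point (C = within 1σ̂, B = 1σ̂–2σ̂, A = 2σ̂–3σ̂, * = beyond 3σ̂; sign = side of CL): 1:+B, 2:+C, 3:-C, 4:-B, 5:-C, 6:+C, 7:+B, 8:-C, 9:-C, 10:-B, 11:-C, 12:+C, 13:+B, 14:+C, 15:-B, 16:-C
No rule fires across all 16 points.

none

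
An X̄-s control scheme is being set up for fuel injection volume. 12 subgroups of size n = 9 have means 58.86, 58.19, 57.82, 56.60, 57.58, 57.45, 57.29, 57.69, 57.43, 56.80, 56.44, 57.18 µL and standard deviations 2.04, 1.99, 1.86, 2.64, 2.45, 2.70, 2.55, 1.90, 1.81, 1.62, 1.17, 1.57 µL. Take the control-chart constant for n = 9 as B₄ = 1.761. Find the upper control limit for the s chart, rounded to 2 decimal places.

s̄ = (2.04 + 1.99 + 1.86 + 2.64 + 2.45 + 2.70 + 2.55 + 1.90 + 1.81 + 1.62 + 1.17 + 1.57) / 12 = 2.0250
UCL_s = B₄·s̄ = 1.761 × 2.0250 = 3.5660

3.57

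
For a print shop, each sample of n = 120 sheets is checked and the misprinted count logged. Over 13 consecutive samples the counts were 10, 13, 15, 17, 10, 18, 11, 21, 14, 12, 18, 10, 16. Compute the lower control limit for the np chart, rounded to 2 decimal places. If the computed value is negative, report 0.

3.61

p̄ = Σdᵢ / (k·n) = 185 / (13 × 120) = 0.11859
LCL = np̄ − 3·√(np̄(1−p̄)) = 14.2308 − 3 × 3.5416 = 3.6059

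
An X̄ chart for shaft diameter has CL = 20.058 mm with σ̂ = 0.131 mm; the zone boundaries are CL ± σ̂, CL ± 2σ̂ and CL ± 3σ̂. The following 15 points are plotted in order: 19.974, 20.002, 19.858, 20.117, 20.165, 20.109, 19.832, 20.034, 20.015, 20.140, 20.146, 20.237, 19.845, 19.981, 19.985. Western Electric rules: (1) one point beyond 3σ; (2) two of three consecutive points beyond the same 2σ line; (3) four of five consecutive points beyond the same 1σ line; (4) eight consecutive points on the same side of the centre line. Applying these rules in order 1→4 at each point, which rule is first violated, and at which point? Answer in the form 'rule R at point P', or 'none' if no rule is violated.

none

Zone of each point (C = within 1σ̂, B = 1σ̂–2σ̂, A = 2σ̂–3σ̂, * = beyond 3σ̂; sign = side of CL): 1:-C, 2:-C, 3:-B, 4:+C, 5:+C, 6:+C, 7:-B, 8:-C, 9:-C, 10:+C, 11:+C, 12:+B, 13:-B, 14:-C, 15:-C
No rule fires across all 15 points.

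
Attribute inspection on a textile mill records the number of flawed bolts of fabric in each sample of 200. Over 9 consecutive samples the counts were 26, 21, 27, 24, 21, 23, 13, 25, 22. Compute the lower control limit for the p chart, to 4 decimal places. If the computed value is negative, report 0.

p̄ = Σdᵢ / (k·n) = 202 / (9 × 200) = 0.11222
LCL = p̄ − 3·√(p̄(1−p̄)/n) = 0.11222 − 3 × 0.02232 = 0.04526

0.0453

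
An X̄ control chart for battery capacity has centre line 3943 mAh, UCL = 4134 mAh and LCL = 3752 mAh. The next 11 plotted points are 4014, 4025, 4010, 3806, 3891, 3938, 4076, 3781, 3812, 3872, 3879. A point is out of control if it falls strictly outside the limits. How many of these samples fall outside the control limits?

All 11 points lie within [3752, 4134].

0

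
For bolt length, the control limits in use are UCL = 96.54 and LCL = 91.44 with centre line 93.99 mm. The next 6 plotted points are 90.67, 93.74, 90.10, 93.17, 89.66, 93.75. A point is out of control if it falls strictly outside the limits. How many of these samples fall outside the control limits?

3

Compare each point to [91.44, 96.54]: sample 1 = 90.67 < LCL; sample 3 = 90.10 < LCL; sample 5 = 89.66 < LCL.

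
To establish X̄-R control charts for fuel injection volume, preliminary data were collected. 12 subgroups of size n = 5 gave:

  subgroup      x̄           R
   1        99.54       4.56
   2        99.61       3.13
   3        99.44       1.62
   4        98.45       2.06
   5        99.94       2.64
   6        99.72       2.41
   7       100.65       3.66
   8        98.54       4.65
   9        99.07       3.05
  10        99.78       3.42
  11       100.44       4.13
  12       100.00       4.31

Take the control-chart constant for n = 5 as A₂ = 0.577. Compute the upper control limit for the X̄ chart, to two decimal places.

101.50

X̄̄ = (99.54 + 99.61 + 99.44 + 98.45 + 99.94 + 99.72 + 100.65 + 98.54 + 99.07 + 99.78 + 100.44 + 100.00) / 12 = 1195.1800 / 12 = 99.5983
R̄ = (4.56 + 3.13 + 1.62 + 2.06 + 2.64 + 2.41 + 3.66 + 4.65 + 3.05 + 3.42 + 4.13 + 4.31) / 12 = 39.6400 / 12 = 3.3033
UCL = X̄̄ + A₂·R̄ = 99.5983 + 0.577 × 3.3033 = 101.5044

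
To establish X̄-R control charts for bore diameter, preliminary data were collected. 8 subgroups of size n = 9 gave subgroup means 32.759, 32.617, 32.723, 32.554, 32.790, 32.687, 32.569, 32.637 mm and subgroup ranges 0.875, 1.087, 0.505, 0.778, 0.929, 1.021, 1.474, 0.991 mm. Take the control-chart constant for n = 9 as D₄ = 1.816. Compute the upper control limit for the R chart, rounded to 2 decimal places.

1.74

R̄ = (0.875 + 1.087 + 0.505 + 0.778 + 0.929 + 1.021 + 1.474 + 0.991) / 8 = 7.6600 / 8 = 0.9575
UCL_R = D₄·R̄ = 1.816 × 0.9575 = 1.7388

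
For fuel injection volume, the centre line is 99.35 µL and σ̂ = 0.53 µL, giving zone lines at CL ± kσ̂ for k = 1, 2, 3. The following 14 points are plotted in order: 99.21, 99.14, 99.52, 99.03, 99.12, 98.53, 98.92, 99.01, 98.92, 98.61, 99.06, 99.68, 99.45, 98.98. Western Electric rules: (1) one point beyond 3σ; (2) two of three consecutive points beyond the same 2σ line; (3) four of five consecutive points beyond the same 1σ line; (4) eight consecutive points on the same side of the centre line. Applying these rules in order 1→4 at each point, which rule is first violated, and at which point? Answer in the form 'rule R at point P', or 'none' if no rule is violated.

rule 4 at point 11

Zone of each point (C = within 1σ̂, B = 1σ̂–2σ̂, A = 2σ̂–3σ̂, * = beyond 3σ̂; sign = side of CL): 1:-C, 2:-C, 3:+C, 4:-C, 5:-C, 6:-B, 7:-C, 8:-C, 9:-C, 10:-B, 11:-C, 12:+C, 13:+C, 14:-C
Rule 4 (eight consecutive points on the same side of the centre line) is satisfied at point 11.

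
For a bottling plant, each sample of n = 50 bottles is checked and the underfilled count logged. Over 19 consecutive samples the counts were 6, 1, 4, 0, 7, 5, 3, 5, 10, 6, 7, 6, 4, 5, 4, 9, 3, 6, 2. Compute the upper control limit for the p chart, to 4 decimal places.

0.2240

p̄ = Σdᵢ / (k·n) = 93 / (19 × 50) = 0.09789
UCL = p̄ + 3·√(p̄(1−p̄)/n) = 0.09789 + 3 × √(0.09789×0.90211/50) = 0.09789 + 3 × 0.04203 = 0.22397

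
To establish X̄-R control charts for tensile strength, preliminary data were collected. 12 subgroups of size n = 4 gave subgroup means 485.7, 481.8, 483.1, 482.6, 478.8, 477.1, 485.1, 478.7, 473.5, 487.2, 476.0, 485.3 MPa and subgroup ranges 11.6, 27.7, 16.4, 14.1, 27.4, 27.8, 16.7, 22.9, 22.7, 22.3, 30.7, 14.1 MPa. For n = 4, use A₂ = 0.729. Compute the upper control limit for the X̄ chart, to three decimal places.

496.696

X̄̄ = (485.7 + 481.8 + 483.1 + 482.6 + 478.8 + 477.1 + 485.1 + 478.7 + 473.5 + 487.2 + 476.0 + 485.3) / 12 = 5774.9000 / 12 = 481.2417
R̄ = (11.6 + 27.7 + 16.4 + 14.1 + 27.4 + 27.8 + 16.7 + 22.9 + 22.7 + 22.3 + 30.7 + 14.1) / 12 = 254.4000 / 12 = 21.2000
UCL = X̄̄ + A₂·R̄ = 481.2417 + 0.729 × 21.2000 = 496.6965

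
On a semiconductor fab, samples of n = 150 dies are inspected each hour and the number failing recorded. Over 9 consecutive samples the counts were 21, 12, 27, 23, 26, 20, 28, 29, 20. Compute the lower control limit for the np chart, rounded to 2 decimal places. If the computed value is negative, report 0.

9.68

p̄ = Σdᵢ / (k·n) = 206 / (9 × 150) = 0.15259
LCL = np̄ − 3·√(np̄(1−p̄)) = 22.8889 − 3 × 4.4041 = 9.6765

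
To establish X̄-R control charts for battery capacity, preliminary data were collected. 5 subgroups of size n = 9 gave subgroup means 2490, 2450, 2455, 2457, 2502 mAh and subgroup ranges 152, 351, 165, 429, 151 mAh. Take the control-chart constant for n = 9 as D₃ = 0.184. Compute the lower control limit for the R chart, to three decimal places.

R̄ = (152 + 351 + 165 + 429 + 151) / 5 = 1248.0000 / 5 = 249.6000
LCL_R = D₃·R̄ = 0.184 × 249.6000 = 45.9264

45.926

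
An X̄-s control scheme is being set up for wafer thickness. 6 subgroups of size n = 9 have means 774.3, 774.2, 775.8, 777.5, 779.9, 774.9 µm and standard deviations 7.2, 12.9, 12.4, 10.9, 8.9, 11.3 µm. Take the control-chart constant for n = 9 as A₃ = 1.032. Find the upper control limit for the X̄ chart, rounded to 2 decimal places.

787.04

X̄̄ = (774.3 + 774.2 + 775.8 + 777.5 + 779.9 + 774.9) / 6 = 776.1000
s̄ = (7.2 + 12.9 + 12.4 + 10.9 + 8.9 + 11.3) / 6 = 10.6000
UCL = X̄̄ + A₃·s̄ = 776.1000 + 1.032 × 10.6000 = 787.0392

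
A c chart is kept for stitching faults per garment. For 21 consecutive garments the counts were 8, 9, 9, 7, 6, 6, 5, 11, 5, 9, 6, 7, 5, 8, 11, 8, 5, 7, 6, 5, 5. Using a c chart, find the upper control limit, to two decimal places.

15.01

c̄ = (8 + 9 + 9 + 7 + 6 + 6 + 5 + 11 + 5 + 9 + 6 + 7 + 5 + 8 + 11 + 8 + 5 + 7 + 6 + 5 + 5) / 21 = 148 / 21 = 7.0476
UCL = c̄ + 3√c̄ = 7.0476 + 3 × √7.0476 = 7.0476 + 3 × 2.6547 = 15.0118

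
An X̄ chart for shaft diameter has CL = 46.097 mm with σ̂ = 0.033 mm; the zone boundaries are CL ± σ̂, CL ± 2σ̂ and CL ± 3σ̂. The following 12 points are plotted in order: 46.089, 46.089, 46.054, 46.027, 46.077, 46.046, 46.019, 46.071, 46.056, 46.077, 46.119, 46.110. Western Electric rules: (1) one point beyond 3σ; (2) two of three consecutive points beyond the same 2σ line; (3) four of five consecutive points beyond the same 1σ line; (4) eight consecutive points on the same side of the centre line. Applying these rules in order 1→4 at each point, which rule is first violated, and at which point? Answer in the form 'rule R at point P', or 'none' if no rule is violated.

Zone of each point (C = within 1σ̂, B = 1σ̂–2σ̂, A = 2σ̂–3σ̂, * = beyond 3σ̂; sign = side of CL): 1:-C, 2:-C, 3:-B, 4:-A, 5:-C, 6:-B, 7:-A, 8:-C, 9:-B, 10:-C, 11:+C, 12:+C
Rule 3 (four of five consecutive points beyond the same 1σ limit) is satisfied at point 7.

rule 3 at point 7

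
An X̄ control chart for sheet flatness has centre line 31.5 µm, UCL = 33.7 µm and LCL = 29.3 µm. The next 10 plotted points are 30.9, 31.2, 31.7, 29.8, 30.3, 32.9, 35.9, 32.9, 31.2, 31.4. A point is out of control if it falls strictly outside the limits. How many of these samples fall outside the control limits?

1

Compare each point to [29.3, 33.7]: sample 7 = 35.9 > UCL.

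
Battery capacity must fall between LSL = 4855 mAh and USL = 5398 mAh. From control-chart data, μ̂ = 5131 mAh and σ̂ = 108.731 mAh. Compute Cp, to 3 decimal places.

0.832

Cp = (USL − LSL) / (6σ̂) = (5398 − 4855) / (6 × 108.731) = 543.0000 / 652.3860 = 0.8323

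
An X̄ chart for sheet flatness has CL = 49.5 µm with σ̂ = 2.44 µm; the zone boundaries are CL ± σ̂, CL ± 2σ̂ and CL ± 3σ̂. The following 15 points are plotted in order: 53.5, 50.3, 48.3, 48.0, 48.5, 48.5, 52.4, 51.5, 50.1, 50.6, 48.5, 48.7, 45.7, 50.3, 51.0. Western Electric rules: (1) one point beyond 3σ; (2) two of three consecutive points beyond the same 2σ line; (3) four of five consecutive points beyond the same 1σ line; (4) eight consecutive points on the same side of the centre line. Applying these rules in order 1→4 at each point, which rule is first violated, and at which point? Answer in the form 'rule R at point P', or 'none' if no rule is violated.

Zone of each point (C = within 1σ̂, B = 1σ̂–2σ̂, A = 2σ̂–3σ̂, * = beyond 3σ̂; sign = side of CL): 1:+B, 2:+C, 3:-C, 4:-C, 5:-C, 6:-C, 7:+B, 8:+C, 9:+C, 10:+C, 11:-C, 12:-C, 13:-B, 14:+C, 15:+C
No rule fires across all 15 points.

none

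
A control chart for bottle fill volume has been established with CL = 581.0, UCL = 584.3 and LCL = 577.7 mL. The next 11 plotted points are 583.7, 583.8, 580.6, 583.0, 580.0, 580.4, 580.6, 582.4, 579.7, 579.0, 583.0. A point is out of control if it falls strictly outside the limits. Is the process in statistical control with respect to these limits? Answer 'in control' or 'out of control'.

in control

All 11 points lie within [577.7, 584.3].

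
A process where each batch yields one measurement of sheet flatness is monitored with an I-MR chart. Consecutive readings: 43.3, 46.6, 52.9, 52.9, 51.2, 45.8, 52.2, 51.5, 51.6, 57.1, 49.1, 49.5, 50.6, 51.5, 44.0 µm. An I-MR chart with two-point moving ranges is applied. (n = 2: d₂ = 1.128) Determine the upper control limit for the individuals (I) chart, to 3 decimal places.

X̄ = (43.3 + 46.6 + 52.9 + 52.9 + 51.2 + 45.8 + 52.2 + 51.5 + 51.6 + 57.1 + 49.1 + 49.5 + 50.6 + 51.5 + 44.0) / 15 = 49.9867
Moving ranges: 3.3, 6.3, 0.0, 1.7, 5.4, 6.4, 0.7, 0.1, 5.5, 8.0, 0.4, 1.1, 0.9, 7.5; M̄R̄ = 47.3000 / 14 = 3.3786
UCL = X̄ + 3·M̄R̄/d₂ = 49.9867 + 3 × 3.3786 / 1.128 = 58.9722

58.972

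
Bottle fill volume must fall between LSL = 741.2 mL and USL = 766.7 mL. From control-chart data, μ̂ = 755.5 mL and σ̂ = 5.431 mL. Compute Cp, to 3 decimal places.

Cp = (USL − LSL) / (6σ̂) = (766.7 − 741.2) / (6 × 5.431) = 25.5000 / 32.5860 = 0.7825

0.783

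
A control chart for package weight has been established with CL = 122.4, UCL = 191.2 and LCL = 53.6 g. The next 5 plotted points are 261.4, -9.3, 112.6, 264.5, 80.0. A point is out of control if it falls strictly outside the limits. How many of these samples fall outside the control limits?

Compare each point to [53.6, 191.2]: sample 1 = 261.4 > UCL; sample 2 = -9.3 < LCL; sample 4 = 264.5 > UCL.

3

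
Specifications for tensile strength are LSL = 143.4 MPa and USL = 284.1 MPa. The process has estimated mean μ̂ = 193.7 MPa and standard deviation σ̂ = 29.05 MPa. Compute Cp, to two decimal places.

0.81

Cp = (USL − LSL) / (6σ̂) = (284.1 − 143.4) / (6 × 29.05) = 140.7000 / 174.3000 = 0.8072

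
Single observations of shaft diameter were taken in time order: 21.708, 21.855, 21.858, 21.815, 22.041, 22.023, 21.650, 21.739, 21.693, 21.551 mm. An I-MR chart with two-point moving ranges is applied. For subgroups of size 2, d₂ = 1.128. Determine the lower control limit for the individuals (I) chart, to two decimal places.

21.47

X̄ = (21.708 + 21.855 + 21.858 + 21.815 + 22.041 + 22.023 + 21.650 + 21.739 + 21.693 + 21.551) / 10 = 21.7933
Moving ranges: 0.147, 0.003, 0.043, 0.226, 0.018, 0.373, 0.089, 0.046, 0.142; M̄R̄ = 1.0870 / 9 = 0.1208
LCL = X̄ − 3·M̄R̄/d₂ = 21.7933 − 3 × 0.1208 / 1.128 = 21.4721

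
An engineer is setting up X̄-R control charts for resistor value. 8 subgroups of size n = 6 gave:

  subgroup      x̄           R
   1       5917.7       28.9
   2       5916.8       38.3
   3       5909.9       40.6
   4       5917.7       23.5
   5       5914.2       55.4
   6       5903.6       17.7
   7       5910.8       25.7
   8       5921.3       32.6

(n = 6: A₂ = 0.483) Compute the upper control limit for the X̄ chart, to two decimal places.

X̄̄ = (5917.7 + 5916.8 + 5909.9 + 5917.7 + 5914.2 + 5903.6 + 5910.8 + 5921.3) / 8 = 47312.0000 / 8 = 5914.0000
R̄ = (28.9 + 38.3 + 40.6 + 23.5 + 55.4 + 17.7 + 25.7 + 32.6) / 8 = 262.7000 / 8 = 32.8375
UCL = X̄̄ + A₂·R̄ = 5914.0000 + 0.483 × 32.8375 = 5929.8605

5929.86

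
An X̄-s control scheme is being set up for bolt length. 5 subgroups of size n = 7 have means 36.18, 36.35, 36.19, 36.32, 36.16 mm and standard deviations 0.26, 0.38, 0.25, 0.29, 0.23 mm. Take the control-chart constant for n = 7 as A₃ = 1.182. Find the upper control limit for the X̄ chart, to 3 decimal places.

36.573

X̄̄ = (36.18 + 36.35 + 36.19 + 36.32 + 36.16) / 5 = 36.2400
s̄ = (0.26 + 0.38 + 0.25 + 0.29 + 0.23) / 5 = 0.2820
UCL = X̄̄ + A₃·s̄ = 36.2400 + 1.182 × 0.2820 = 36.5733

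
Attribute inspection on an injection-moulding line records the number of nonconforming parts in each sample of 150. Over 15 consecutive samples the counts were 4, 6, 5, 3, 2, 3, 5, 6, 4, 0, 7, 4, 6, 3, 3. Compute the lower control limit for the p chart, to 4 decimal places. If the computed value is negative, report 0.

0.0000

p̄ = Σdᵢ / (k·n) = 61 / (15 × 150) = 0.02711
LCL = p̄ − 3·√(p̄(1−p̄)/n) = 0.02711 − 3 × 0.01326 = -0.01267 → 0 (negative, so LCL = 0)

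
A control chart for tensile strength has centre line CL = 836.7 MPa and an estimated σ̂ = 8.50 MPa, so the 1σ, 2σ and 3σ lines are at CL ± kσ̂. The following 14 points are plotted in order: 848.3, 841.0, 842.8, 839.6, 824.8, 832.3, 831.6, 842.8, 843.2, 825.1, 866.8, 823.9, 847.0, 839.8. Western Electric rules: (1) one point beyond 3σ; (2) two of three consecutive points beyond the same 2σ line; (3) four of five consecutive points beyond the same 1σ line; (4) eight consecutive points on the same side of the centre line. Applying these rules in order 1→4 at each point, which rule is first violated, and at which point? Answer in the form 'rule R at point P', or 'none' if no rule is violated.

rule 1 at point 11

Zone of each point (C = within 1σ̂, B = 1σ̂–2σ̂, A = 2σ̂–3σ̂, * = beyond 3σ̂; sign = side of CL): 1:+B, 2:+C, 3:+C, 4:+C, 5:-B, 6:-C, 7:-C, 8:+C, 9:+C, 10:-B, 11:+*, 12:-B, 13:+B, 14:+C
Rule 1 (one point beyond the 3σ limits) is satisfied at point 11.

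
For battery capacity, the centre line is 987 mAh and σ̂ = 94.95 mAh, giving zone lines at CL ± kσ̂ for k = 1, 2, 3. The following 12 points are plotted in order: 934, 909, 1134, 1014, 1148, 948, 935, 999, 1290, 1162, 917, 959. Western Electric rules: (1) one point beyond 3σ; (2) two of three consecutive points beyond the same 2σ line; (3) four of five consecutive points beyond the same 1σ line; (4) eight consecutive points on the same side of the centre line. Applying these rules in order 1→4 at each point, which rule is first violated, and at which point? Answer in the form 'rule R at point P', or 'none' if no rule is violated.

rule 1 at point 9

Zone of each point (C = within 1σ̂, B = 1σ̂–2σ̂, A = 2σ̂–3σ̂, * = beyond 3σ̂; sign = side of CL): 1:-C, 2:-C, 3:+B, 4:+C, 5:+B, 6:-C, 7:-C, 8:+C, 9:+*, 10:+B, 11:-C, 12:-C
Rule 1 (one point beyond the 3σ limits) is satisfied at point 9.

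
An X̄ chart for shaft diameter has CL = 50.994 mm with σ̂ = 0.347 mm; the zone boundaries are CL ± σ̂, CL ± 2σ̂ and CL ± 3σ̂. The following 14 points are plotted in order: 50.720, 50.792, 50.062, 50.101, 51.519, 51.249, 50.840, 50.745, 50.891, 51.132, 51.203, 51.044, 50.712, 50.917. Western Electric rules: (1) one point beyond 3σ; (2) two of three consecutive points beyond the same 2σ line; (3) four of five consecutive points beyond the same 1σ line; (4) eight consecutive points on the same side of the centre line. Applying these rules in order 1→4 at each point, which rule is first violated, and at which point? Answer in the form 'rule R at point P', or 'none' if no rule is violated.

rule 2 at point 4

Zone of each point (C = within 1σ̂, B = 1σ̂–2σ̂, A = 2σ̂–3σ̂, * = beyond 3σ̂; sign = side of CL): 1:-C, 2:-C, 3:-A, 4:-A, 5:+B, 6:+C, 7:-C, 8:-C, 9:-C, 10:+C, 11:+C, 12:+C, 13:-C, 14:-C
Rule 2 (two of three consecutive points beyond the same 2σ limit) is satisfied at point 4.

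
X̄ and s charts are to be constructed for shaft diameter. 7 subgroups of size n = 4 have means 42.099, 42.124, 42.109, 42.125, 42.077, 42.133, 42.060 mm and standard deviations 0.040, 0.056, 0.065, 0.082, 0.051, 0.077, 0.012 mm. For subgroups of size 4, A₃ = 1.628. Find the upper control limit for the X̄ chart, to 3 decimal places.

X̄̄ = (42.099 + 42.124 + 42.109 + 42.125 + 42.077 + 42.133 + 42.060) / 7 = 42.1039
s̄ = (0.040 + 0.056 + 0.065 + 0.082 + 0.051 + 0.077 + 0.012) / 7 = 0.0547
UCL = X̄̄ + A₃·s̄ = 42.1039 + 1.628 × 0.0547 = 42.1929

42.193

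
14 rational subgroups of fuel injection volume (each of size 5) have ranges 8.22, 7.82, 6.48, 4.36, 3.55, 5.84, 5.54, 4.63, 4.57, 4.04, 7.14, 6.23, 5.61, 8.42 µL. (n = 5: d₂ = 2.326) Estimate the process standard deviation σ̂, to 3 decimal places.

R̄ = (8.22 + 7.82 + 6.48 + 4.36 + 3.55 + 5.84 + 5.54 + 4.63 + 4.57 + 4.04 + 7.14 + 6.23 + 5.61 + 8.42) / 14 = 5.8893
σ̂ = R̄ / d₂ = 5.8893 / 2.326 = 2.5319

2.532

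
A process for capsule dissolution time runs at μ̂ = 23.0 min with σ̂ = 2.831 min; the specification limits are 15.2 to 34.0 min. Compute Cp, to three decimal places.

1.107

Cp = (USL − LSL) / (6σ̂) = (34.0 − 15.2) / (6 × 2.831) = 18.8000 / 16.9860 = 1.1068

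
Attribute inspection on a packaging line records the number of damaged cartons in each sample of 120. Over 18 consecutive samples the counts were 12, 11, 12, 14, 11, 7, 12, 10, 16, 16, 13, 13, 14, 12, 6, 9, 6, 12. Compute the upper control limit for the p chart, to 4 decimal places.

0.1758

p̄ = Σdᵢ / (k·n) = 206 / (18 × 120) = 0.09537
UCL = p̄ + 3·√(p̄(1−p̄)/n) = 0.09537 + 3 × √(0.09537×0.90463/120) = 0.09537 + 3 × 0.02681 = 0.17581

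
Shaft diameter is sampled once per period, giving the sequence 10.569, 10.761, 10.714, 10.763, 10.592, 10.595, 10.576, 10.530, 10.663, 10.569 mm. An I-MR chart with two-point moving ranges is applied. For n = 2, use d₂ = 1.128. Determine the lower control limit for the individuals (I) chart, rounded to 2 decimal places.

X̄ = (10.569 + 10.761 + 10.714 + 10.763 + 10.592 + 10.595 + 10.576 + 10.530 + 10.663 + 10.569) / 10 = 10.6332
Moving ranges: 0.192, 0.047, 0.049, 0.171, 0.003, 0.019, 0.046, 0.133, 0.094; M̄R̄ = 0.7540 / 9 = 0.0838
LCL = X̄ − 3·M̄R̄/d₂ = 10.6332 − 3 × 0.0838 / 1.128 = 10.4104

10.41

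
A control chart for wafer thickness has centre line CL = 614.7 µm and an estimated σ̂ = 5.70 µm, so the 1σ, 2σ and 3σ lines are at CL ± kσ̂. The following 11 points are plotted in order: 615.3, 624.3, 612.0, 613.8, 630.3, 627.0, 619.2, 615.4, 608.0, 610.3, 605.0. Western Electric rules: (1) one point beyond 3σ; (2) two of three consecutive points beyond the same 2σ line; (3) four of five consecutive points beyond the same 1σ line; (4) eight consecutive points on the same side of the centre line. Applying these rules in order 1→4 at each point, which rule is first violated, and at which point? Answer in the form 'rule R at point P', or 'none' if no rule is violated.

Zone of each point (C = within 1σ̂, B = 1σ̂–2σ̂, A = 2σ̂–3σ̂, * = beyond 3σ̂; sign = side of CL): 1:+C, 2:+B, 3:-C, 4:-C, 5:+A, 6:+A, 7:+C, 8:+C, 9:-B, 10:-C, 11:-B
Rule 2 (two of three consecutive points beyond the same 2σ limit) is satisfied at point 6.

rule 2 at point 6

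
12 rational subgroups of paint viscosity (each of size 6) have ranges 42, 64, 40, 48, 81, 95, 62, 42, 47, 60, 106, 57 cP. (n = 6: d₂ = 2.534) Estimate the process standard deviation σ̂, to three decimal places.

24.467

R̄ = (42 + 64 + 40 + 48 + 81 + 95 + 62 + 42 + 47 + 60 + 106 + 57) / 12 = 62.0000
σ̂ = R̄ / d₂ = 62.0000 / 2.534 = 24.4672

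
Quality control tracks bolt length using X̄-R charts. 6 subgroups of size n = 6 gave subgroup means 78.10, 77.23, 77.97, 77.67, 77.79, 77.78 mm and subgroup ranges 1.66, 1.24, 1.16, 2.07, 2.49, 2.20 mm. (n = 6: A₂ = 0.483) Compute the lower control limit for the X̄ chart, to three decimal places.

76.886

X̄̄ = (78.10 + 77.23 + 77.97 + 77.67 + 77.79 + 77.78) / 6 = 466.5400 / 6 = 77.7567
R̄ = (1.66 + 1.24 + 1.16 + 2.07 + 2.49 + 2.20) / 6 = 10.8200 / 6 = 1.8033
LCL = X̄̄ − A₂·R̄ = 77.7567 − 0.483 × 1.8033 = 76.8857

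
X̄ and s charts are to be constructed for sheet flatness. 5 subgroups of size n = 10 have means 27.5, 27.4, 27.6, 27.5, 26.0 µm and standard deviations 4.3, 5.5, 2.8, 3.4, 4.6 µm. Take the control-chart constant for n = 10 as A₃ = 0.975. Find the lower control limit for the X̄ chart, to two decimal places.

X̄̄ = (27.5 + 27.4 + 27.6 + 27.5 + 26.0) / 5 = 27.2000
s̄ = (4.3 + 5.5 + 2.8 + 3.4 + 4.6) / 5 = 4.1200
LCL = X̄̄ − A₃·s̄ = 27.2000 − 0.975 × 4.1200 = 23.1830

23.18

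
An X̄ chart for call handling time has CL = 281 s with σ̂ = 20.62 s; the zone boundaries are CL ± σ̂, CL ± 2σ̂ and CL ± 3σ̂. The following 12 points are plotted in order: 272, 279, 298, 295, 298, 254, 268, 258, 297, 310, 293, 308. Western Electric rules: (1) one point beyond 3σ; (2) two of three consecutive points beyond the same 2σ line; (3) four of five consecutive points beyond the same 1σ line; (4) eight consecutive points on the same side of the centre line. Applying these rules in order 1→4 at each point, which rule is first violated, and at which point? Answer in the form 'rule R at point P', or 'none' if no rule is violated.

Zone of each point (C = within 1σ̂, B = 1σ̂–2σ̂, A = 2σ̂–3σ̂, * = beyond 3σ̂; sign = side of CL): 1:-C, 2:-C, 3:+C, 4:+C, 5:+C, 6:-B, 7:-C, 8:-B, 9:+C, 10:+B, 11:+C, 12:+B
No rule fires across all 12 points.

none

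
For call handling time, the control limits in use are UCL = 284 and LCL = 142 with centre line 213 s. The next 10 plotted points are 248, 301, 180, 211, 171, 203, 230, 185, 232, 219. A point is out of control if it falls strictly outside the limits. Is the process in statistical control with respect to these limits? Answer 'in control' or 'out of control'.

Compare each point to [142, 284]: sample 2 = 301 > UCL.

out of control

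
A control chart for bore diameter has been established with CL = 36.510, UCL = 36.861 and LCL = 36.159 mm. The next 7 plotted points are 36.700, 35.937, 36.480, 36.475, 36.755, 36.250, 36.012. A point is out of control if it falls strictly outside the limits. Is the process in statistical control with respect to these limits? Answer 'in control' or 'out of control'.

out of control

Compare each point to [36.159, 36.861]: sample 2 = 35.937 < LCL; sample 7 = 36.012 < LCL.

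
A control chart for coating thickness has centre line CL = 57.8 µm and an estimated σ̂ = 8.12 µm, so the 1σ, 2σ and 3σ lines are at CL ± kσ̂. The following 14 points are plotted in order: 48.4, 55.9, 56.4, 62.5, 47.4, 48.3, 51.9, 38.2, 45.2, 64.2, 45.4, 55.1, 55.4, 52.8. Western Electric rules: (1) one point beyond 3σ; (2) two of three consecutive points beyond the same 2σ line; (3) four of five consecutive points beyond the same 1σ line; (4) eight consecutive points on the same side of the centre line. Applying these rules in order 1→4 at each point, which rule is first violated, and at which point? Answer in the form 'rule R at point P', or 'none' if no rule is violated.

rule 3 at point 9

Zone of each point (C = within 1σ̂, B = 1σ̂–2σ̂, A = 2σ̂–3σ̂, * = beyond 3σ̂; sign = side of CL): 1:-B, 2:-C, 3:-C, 4:+C, 5:-B, 6:-B, 7:-C, 8:-A, 9:-B, 10:+C, 11:-B, 12:-C, 13:-C, 14:-C
Rule 3 (four of five consecutive points beyond the same 1σ limit) is satisfied at point 9.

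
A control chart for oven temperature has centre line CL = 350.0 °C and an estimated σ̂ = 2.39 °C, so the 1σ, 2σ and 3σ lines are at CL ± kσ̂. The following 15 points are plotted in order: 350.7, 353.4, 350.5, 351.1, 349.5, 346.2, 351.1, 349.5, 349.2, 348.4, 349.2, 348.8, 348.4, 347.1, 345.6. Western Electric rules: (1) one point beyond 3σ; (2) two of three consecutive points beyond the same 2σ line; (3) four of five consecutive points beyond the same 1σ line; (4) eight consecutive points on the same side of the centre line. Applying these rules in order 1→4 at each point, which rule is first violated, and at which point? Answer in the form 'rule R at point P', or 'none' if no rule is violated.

rule 4 at point 15

Zone of each point (C = within 1σ̂, B = 1σ̂–2σ̂, A = 2σ̂–3σ̂, * = beyond 3σ̂; sign = side of CL): 1:+C, 2:+B, 3:+C, 4:+C, 5:-C, 6:-B, 7:+C, 8:-C, 9:-C, 10:-C, 11:-C, 12:-C, 13:-C, 14:-B, 15:-B
Rule 4 (eight consecutive points on the same side of the centre line) is satisfied at point 15.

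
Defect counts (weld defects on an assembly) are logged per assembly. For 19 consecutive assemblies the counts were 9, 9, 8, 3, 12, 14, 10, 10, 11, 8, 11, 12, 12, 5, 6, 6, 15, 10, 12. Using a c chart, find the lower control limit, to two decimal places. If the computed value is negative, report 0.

c̄ = (9 + 9 + 8 + 3 + 12 + 14 + 10 + 10 + 11 + 8 + 11 + 12 + 12 + 5 + 6 + 6 + 15 + 10 + 12) / 19 = 183 / 19 = 9.6316
LCL = c̄ − 3√c̄ = 9.6316 − 3 × 3.1035 = 0.3211

0.32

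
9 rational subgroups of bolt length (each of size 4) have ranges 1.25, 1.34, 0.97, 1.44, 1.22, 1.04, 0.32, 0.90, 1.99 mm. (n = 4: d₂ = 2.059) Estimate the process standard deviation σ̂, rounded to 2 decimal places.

0.56

R̄ = (1.25 + 1.34 + 0.97 + 1.44 + 1.22 + 1.04 + 0.32 + 0.90 + 1.99) / 9 = 1.1633
σ̂ = R̄ / d₂ = 1.1633 / 2.059 = 0.5650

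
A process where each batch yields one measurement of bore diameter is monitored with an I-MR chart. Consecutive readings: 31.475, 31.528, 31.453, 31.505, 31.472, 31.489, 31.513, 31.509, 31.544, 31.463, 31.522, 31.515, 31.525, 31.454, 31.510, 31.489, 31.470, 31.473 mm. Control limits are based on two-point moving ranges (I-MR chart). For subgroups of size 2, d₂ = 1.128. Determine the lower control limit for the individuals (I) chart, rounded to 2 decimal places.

X̄ = (31.475 + 31.528 + 31.453 + 31.505 + 31.472 + 31.489 + 31.513 + 31.509 + 31.544 + 31.463 + 31.522 + 31.515 + 31.525 + 31.454 + 31.510 + 31.489 + 31.470 + 31.473) / 18 = 31.4949
Moving ranges: 0.053, 0.075, 0.052, 0.033, 0.017, 0.024, 0.004, 0.035, 0.081, 0.059, 0.007, 0.010, 0.071, 0.056, 0.021, 0.019, 0.003; M̄R̄ = 0.6200 / 17 = 0.0365
LCL = X̄ − 3·M̄R̄/d₂ = 31.4949 − 3 × 0.0365 / 1.128 = 31.3979

31.40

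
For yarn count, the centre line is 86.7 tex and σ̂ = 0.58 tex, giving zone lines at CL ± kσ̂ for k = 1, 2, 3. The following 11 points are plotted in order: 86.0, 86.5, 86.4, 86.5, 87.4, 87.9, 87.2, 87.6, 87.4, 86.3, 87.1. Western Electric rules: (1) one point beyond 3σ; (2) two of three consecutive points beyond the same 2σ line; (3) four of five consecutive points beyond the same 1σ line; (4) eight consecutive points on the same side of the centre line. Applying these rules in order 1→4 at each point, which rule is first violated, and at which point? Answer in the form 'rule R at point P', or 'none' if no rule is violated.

Zone of each point (C = within 1σ̂, B = 1σ̂–2σ̂, A = 2σ̂–3σ̂, * = beyond 3σ̂; sign = side of CL): 1:-B, 2:-C, 3:-C, 4:-C, 5:+B, 6:+A, 7:+C, 8:+B, 9:+B, 10:-C, 11:+C
Rule 3 (four of five consecutive points beyond the same 1σ limit) is satisfied at point 9.

rule 3 at point 9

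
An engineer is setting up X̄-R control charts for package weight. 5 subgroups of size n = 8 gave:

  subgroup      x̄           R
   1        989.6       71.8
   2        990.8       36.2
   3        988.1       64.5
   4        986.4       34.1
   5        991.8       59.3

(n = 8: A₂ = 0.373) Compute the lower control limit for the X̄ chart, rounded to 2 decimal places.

969.50

X̄̄ = (989.6 + 990.8 + 988.1 + 986.4 + 991.8) / 5 = 4946.7000 / 5 = 989.3400
R̄ = (71.8 + 36.2 + 64.5 + 34.1 + 59.3) / 5 = 265.9000 / 5 = 53.1800
LCL = X̄̄ − A₂·R̄ = 989.3400 − 0.373 × 53.1800 = 969.5039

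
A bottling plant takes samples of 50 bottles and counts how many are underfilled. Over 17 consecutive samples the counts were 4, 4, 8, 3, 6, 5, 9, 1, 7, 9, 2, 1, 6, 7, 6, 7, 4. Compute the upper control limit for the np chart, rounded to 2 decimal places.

p̄ = Σdᵢ / (k·n) = 89 / (17 × 50) = 0.10471
UCL = np̄ + 3·√(np̄(1−p̄)) = 5.2353 + 3 × √(5.2353×0.89529) = 5.2353 + 3 × 2.1650 = 11.7302

11.73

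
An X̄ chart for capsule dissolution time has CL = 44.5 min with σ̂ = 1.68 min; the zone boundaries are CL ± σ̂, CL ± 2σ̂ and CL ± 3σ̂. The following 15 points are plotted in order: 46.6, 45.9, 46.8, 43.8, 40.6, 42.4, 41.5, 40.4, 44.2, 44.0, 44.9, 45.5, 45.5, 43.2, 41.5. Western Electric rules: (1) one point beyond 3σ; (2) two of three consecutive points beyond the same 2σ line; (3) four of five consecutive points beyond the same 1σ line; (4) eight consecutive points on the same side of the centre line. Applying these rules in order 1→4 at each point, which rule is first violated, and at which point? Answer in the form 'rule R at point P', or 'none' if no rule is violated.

rule 3 at point 8

Zone of each point (C = within 1σ̂, B = 1σ̂–2σ̂, A = 2σ̂–3σ̂, * = beyond 3σ̂; sign = side of CL): 1:+B, 2:+C, 3:+B, 4:-C, 5:-A, 6:-B, 7:-B, 8:-A, 9:-C, 10:-C, 11:+C, 12:+C, 13:+C, 14:-C, 15:-B
Rule 3 (four of five consecutive points beyond the same 1σ limit) is satisfied at point 8.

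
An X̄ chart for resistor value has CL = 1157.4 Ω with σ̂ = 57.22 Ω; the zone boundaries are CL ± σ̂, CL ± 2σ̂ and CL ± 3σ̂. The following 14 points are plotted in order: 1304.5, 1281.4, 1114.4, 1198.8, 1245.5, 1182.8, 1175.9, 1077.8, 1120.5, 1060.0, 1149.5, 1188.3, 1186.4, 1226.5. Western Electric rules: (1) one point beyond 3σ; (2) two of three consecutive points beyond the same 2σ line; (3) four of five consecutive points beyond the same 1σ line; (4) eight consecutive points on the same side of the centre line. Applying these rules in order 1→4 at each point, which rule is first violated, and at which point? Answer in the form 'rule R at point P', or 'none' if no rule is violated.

Zone of each point (C = within 1σ̂, B = 1σ̂–2σ̂, A = 2σ̂–3σ̂, * = beyond 3σ̂; sign = side of CL): 1:+A, 2:+A, 3:-C, 4:+C, 5:+B, 6:+C, 7:+C, 8:-B, 9:-C, 10:-B, 11:-C, 12:+C, 13:+C, 14:+B
Rule 2 (two of three consecutive points beyond the same 2σ limit) is satisfied at point 2.

rule 2 at point 2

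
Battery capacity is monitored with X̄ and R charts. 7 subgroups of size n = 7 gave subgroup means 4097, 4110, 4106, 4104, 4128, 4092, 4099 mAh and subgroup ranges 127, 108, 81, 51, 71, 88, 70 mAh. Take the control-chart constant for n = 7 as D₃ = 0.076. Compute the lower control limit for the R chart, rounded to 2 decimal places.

6.47

R̄ = (127 + 108 + 81 + 51 + 71 + 88 + 70) / 7 = 596.0000 / 7 = 85.1429
LCL_R = D₃·R̄ = 0.076 × 85.1429 = 6.4709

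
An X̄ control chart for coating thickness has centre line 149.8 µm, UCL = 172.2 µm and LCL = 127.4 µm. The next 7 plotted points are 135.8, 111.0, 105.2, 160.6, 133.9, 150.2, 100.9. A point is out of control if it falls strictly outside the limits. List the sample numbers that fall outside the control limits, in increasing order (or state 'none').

2, 3, 7

Compare each point to [127.4, 172.2]: sample 2 = 111.0 < LCL; sample 3 = 105.2 < LCL; sample 7 = 100.9 < LCL.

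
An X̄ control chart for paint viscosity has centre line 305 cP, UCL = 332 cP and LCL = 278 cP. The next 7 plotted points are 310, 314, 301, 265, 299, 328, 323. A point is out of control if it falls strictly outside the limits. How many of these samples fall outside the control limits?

1

Compare each point to [278, 332]: sample 4 = 265 < LCL.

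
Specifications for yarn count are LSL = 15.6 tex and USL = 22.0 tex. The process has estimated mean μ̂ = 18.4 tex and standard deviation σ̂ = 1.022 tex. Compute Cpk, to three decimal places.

0.913

Cpu = (USL − μ̂) / (3σ̂) = (22.0 − 18.4) / (3 × 1.022) = 1.1742; Cpl = (μ̂ − LSL) / (3σ̂) = (18.4 − 15.6) / (3 × 1.022) = 0.9132; Cpk = min(Cpu, Cpl) = 0.9132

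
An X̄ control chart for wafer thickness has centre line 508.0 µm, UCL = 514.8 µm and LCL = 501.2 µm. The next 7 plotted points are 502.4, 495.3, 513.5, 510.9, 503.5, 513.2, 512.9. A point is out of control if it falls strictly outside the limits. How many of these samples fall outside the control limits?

Compare each point to [501.2, 514.8]: sample 2 = 495.3 < LCL.

1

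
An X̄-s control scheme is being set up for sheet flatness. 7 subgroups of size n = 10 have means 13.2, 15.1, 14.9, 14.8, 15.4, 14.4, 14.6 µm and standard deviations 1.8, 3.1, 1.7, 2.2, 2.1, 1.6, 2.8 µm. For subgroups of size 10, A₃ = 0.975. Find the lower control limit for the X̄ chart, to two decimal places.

X̄̄ = (13.2 + 15.1 + 14.9 + 14.8 + 15.4 + 14.4 + 14.6) / 7 = 14.6286
s̄ = (1.8 + 3.1 + 1.7 + 2.2 + 2.1 + 1.6 + 2.8) / 7 = 2.1857
LCL = X̄̄ − A₃·s̄ = 14.6286 − 0.975 × 2.1857 = 12.4975

12.50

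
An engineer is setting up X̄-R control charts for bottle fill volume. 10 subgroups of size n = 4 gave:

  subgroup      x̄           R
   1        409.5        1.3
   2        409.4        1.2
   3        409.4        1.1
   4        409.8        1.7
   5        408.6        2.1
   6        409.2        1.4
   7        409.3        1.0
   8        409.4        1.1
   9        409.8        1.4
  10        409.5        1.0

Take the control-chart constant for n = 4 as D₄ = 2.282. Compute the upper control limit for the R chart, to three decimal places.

3.035

R̄ = (1.3 + 1.2 + 1.1 + 1.7 + 2.1 + 1.4 + 1.0 + 1.1 + 1.4 + 1.0) / 10 = 13.3000 / 10 = 1.3300
UCL_R = D₄·R̄ = 2.282 × 1.3300 = 3.0351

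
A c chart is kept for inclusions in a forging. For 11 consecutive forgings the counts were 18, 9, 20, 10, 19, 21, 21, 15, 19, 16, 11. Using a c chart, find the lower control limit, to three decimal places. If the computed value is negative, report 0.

c̄ = (18 + 9 + 20 + 10 + 19 + 21 + 21 + 15 + 19 + 16 + 11) / 11 = 179 / 11 = 16.2727
LCL = c̄ − 3√c̄ = 16.2727 − 3 × 4.0339 = 4.1709

4.171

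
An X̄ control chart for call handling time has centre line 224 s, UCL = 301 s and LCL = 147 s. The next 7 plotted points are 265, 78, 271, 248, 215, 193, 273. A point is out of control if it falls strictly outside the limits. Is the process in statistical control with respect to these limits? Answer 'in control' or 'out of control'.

out of control

Compare each point to [147, 301]: sample 2 = 78 < LCL.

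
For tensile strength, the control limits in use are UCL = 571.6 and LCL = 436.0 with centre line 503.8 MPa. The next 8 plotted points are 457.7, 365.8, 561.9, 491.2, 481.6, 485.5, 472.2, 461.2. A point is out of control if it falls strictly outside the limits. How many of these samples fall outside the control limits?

1

Compare each point to [436.0, 571.6]: sample 2 = 365.8 < LCL.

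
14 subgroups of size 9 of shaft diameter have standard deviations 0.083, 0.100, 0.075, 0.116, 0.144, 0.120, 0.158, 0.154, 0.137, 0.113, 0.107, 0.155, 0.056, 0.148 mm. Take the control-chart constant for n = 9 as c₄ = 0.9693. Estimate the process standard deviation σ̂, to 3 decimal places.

s̄ = (0.083 + 0.100 + 0.075 + 0.116 + 0.144 + 0.120 + 0.158 + 0.154 + 0.137 + 0.113 + 0.107 + 0.155 + 0.056 + 0.148) / 14 = 0.1190
σ̂ = s̄ / c₄ = 0.1190 / 0.9693 = 0.1228

0.123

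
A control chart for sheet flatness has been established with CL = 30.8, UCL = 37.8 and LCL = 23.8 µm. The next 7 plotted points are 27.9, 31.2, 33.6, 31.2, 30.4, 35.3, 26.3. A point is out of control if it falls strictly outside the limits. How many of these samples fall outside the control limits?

All 7 points lie within [23.8, 37.8].

0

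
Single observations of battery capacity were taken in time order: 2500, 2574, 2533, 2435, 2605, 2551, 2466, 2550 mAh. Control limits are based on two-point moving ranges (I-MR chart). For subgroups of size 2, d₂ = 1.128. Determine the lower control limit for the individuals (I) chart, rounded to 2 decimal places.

2296.51

X̄ = (2500 + 2574 + 2533 + 2435 + 2605 + 2551 + 2466 + 2550) / 8 = 2526.7500
Moving ranges: 74, 41, 98, 170, 54, 85, 84; M̄R̄ = 606.0000 / 7 = 86.5714
LCL = X̄ − 3·M̄R̄/d₂ = 2526.7500 − 3 × 86.5714 / 1.128 = 2296.5068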